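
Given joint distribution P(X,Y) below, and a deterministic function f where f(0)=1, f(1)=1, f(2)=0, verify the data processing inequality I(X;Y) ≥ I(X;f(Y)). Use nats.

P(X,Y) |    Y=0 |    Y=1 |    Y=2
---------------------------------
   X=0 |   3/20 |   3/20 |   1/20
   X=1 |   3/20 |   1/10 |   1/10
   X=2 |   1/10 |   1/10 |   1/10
I(X;Y) = 0.0218, I(X;f(Y)) = 0.0184, inequality holds: 0.0218 ≥ 0.0184

Data Processing Inequality: For any Markov chain X → Y → Z, we have I(X;Y) ≥ I(X;Z).

Here Z = f(Y) is a deterministic function of Y, forming X → Y → Z.

Original I(X;Y) = 0.0218 nats

After applying f:
P(X,Z) where Z=f(Y):
- P(X,Z=0) = P(X,Y=2)
- P(X,Z=1) = P(X,Y=0) + P(X,Y=1)

I(X;Z) = I(X;f(Y)) = 0.0184 nats

Verification: 0.0218 ≥ 0.0184 ✓

Information cannot be created by processing; the function f can only lose information about X.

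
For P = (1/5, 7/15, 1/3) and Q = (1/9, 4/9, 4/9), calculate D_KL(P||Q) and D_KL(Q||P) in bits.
D_KL(P||Q) = 0.0641, D_KL(Q||P) = 0.0590

KL divergence is not symmetric: D_KL(P||Q) ≠ D_KL(Q||P) in general.

D_KL(P||Q) = 0.0641 bits
D_KL(Q||P) = 0.0590 bits

No, they are not equal!

This asymmetry is why KL divergence is not a true distance metric.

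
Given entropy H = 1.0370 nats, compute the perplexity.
2.8207

Perplexity is e^H (or exp(H) for natural log).

H = 1.0370 nats
Perplexity = e^1.0370 = 2.8207

Interpretation: The model's uncertainty is equivalent to choosing uniformly among 2.8 options.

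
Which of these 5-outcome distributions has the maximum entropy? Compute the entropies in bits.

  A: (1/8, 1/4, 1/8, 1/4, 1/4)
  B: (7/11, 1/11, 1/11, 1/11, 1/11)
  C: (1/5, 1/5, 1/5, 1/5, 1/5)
C

For a discrete distribution over n outcomes, entropy is maximized by the uniform distribution.

Computing entropies:
H(A) = 2.2500 bits
H(B) = 1.6729 bits
H(C) = 2.3219 bits

The uniform distribution (where all probabilities equal 1/5) achieves the maximum entropy of log_2(5) = 2.3219 bits.

Distribution C has the highest entropy.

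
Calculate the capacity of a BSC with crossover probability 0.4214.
0.0179 bits

For a binary symmetric channel (BSC) with error probability p:
Capacity C = 1 - H(p) bits per symbol

where H(p) = -p log₂(p) - (1-p) log₂(1-p) is the binary entropy function.

H(0.4214) = 0.9821 bits
C = 1 - 0.9821 = 0.0179 bits per symbol

This means we can reliably transmit up to 0.0179 bits of information per channel use.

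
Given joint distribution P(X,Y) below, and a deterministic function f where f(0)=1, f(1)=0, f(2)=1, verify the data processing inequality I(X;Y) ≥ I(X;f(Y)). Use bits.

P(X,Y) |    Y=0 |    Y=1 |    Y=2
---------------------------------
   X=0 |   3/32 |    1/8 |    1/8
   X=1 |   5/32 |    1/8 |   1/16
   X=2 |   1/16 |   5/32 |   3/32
I(X;Y) = 0.0484, I(X;f(Y)) = 0.0118, inequality holds: 0.0484 ≥ 0.0118

Data Processing Inequality: For any Markov chain X → Y → Z, we have I(X;Y) ≥ I(X;Z).

Here Z = f(Y) is a deterministic function of Y, forming X → Y → Z.

Original I(X;Y) = 0.0484 bits

After applying f:
P(X,Z) where Z=f(Y):
- P(X,Z=0) = P(X,Y=1)
- P(X,Z=1) = P(X,Y=0) + P(X,Y=2)

I(X;Z) = I(X;f(Y)) = 0.0118 bits

Verification: 0.0484 ≥ 0.0118 ✓

Information cannot be created by processing; the function f can only lose information about X.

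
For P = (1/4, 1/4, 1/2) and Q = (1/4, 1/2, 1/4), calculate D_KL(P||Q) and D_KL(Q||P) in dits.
D_KL(P||Q) = 0.0753, D_KL(Q||P) = 0.0753

KL divergence is not symmetric: D_KL(P||Q) ≠ D_KL(Q||P) in general.

D_KL(P||Q) = 0.0753 dits
D_KL(Q||P) = 0.0753 dits

In this case they happen to be equal (to 4 decimal places).

This asymmetry is why KL divergence is not a true distance metric.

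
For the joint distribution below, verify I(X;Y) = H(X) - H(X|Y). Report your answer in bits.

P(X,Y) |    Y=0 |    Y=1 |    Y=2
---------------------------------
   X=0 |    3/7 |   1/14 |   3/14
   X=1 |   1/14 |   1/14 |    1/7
I(X;Y) = 0.0777 bits

Mutual information has multiple equivalent forms:
- I(X;Y) = H(X) - H(X|Y)
- I(X;Y) = H(Y) - H(Y|X)
- I(X;Y) = H(X) + H(Y) - H(X,Y)

Computing all quantities:
H(X) = 0.8631, H(Y) = 1.4316, H(X,Y) = 2.2170
H(X|Y) = 0.7855, H(Y|X) = 1.3539

Verification:
H(X) - H(X|Y) = 0.8631 - 0.7855 = 0.0777
H(Y) - H(Y|X) = 1.4316 - 1.3539 = 0.0777
H(X) + H(Y) - H(X,Y) = 0.8631 + 1.4316 - 2.2170 = 0.0777

All forms give I(X;Y) = 0.0777 bits. ✓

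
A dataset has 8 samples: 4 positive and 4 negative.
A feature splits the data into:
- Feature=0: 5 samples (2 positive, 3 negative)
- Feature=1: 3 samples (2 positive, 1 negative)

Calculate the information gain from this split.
0.0488 bits

Information Gain = H(Y) - H(Y|Feature)

Before split:
P(positive) = 4/8 = 0.5000
H(Y) = 1.0000 bits

After split:
Feature=0: H = 0.9710 bits (weight = 5/8)
Feature=1: H = 0.9183 bits (weight = 3/8)
H(Y|Feature) = (5/8)×0.9710 + (3/8)×0.9183 = 0.9512 bits

Information Gain = 1.0000 - 0.9512 = 0.0488 bits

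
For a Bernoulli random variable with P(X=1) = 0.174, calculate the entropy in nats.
0.4622 nats

The binary entropy function is:
H(p) = -p log(p) - (1-p) log(1-p)

H(0.174) = -0.174 × log_e(0.174) - 0.826 × log_e(0.826)
H(0.174) = 0.4622 nats

Note: Binary entropy is maximized at p=0.5 (H=1 bit) and minimized at p=0 or p=1 (H=0).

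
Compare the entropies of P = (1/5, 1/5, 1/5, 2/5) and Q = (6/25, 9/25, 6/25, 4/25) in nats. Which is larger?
Q

Computing entropies in nats:
H(P) = 1.3322
H(Q) = 1.3460

Distribution Q has higher entropy.

Intuition: The distribution closer to uniform (more spread out) has higher entropy.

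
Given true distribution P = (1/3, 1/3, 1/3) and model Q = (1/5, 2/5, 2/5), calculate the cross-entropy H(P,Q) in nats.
1.1473 nats

Cross-entropy: H(P,Q) = -Σ p(x) log q(x)

Alternatively: H(P,Q) = H(P) + D_KL(P||Q)
H(P) = 1.0986 nats
D_KL(P||Q) = 0.0487 nats

H(P,Q) = 1.0986 + 0.0487 = 1.1473 nats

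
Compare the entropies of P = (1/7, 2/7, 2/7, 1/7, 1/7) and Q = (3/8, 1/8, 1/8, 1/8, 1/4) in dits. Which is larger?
P

Computing entropies in dits:
H(P) = 0.6731
H(Q) = 0.6489

Distribution P has higher entropy.

Intuition: The distribution closer to uniform (more spread out) has higher entropy.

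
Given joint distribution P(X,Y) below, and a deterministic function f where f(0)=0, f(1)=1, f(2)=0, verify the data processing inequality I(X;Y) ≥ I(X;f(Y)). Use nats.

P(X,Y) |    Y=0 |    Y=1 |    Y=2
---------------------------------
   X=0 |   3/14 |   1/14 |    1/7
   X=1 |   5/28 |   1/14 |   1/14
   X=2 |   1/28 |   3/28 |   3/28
I(X;Y) = 0.0702, I(X;f(Y)) = 0.0282, inequality holds: 0.0702 ≥ 0.0282

Data Processing Inequality: For any Markov chain X → Y → Z, we have I(X;Y) ≥ I(X;Z).

Here Z = f(Y) is a deterministic function of Y, forming X → Y → Z.

Original I(X;Y) = 0.0702 nats

After applying f:
P(X,Z) where Z=f(Y):
- P(X,Z=0) = P(X,Y=0) + P(X,Y=2)
- P(X,Z=1) = P(X,Y=1)

I(X;Z) = I(X;f(Y)) = 0.0282 nats

Verification: 0.0702 ≥ 0.0282 ✓

Information cannot be created by processing; the function f can only lose information about X.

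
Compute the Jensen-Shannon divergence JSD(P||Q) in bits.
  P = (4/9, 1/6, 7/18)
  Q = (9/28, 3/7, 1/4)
0.0612 bits

Jensen-Shannon divergence is:
JSD(P||Q) = 0.5 × D_KL(P||M) + 0.5 × D_KL(Q||M)
where M = 0.5 × (P + Q) is the mixture distribution.

M = 0.5 × (4/9, 1/6, 7/18) + 0.5 × (9/28, 3/7, 1/4) = (0.382937, 0.297619, 0.319444)

D_KL(P||M) = 0.0665 bits
D_KL(Q||M) = 0.0559 bits

JSD(P||Q) = 0.5 × 0.0665 + 0.5 × 0.0559 = 0.0612 bits

Unlike KL divergence, JSD is symmetric and bounded: 0 ≤ JSD ≤ log(2).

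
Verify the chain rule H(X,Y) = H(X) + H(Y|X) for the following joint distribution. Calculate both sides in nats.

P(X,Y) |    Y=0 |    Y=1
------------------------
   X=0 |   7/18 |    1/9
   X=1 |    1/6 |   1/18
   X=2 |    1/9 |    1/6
H(X,Y) = 1.6134, H(X) = 1.0366, H(Y|X) = 0.5768 (all in nats)

Chain rule: H(X,Y) = H(X) + H(Y|X)

Left side — joint entropy directly:
H(X,Y) = -Σ p(x,y) log p(x,y) = 1.6134 nats

Right side — compute H(Y|X) from the conditional distributions:
P(X) = (1/2, 2/9, 5/18), so H(X) = 1.0366 nats
H(Y|X) = Σ_x P(X=x) · H(Y|X=x):
  P(Y|X=0) = (7/9, 2/9), H(Y|X=0) = 0.5297, weight P(X=0) = 1/2
  P(Y|X=1) = (3/4, 1/4), H(Y|X=1) = 0.5623, weight P(X=1) = 2/9
  P(Y|X=2) = (2/5, 3/5), H(Y|X=2) = 0.6730, weight P(X=2) = 5/18
H(Y|X) = 0.5768 nats

H(X) + H(Y|X) = 1.0366 + 0.5768 = 1.6134 nats

Both sides equal 1.6134 nats. ✓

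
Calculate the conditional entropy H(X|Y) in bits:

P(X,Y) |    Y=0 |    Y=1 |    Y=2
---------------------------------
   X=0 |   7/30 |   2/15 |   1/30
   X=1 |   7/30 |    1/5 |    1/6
0.9203 bits

Using the chain rule: H(X|Y) = H(X,Y) - H(Y)

First, compute H(X,Y) = 2.4261 bits

Marginal P(Y) = (7/15, 1/3, 1/5)
H(Y) = 1.5058 bits

H(X|Y) = H(X,Y) - H(Y) = 2.4261 - 1.5058 = 0.9203 bits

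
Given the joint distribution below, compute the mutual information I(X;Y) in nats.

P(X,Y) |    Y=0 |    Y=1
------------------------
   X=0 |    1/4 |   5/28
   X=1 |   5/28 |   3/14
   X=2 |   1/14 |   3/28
0.0112 nats

Mutual information: I(X;Y) = H(X) + H(Y) - H(X,Y)

Marginals:
P(X) = (3/7, 11/28, 5/28), H(X) = 1.0378 nats
P(Y) = (1/2, 1/2), H(Y) = 0.6931 nats

Joint entropy: H(X,Y) = 1.7198 nats

I(X;Y) = 1.0378 + 0.6931 - 1.7198 = 0.0112 nats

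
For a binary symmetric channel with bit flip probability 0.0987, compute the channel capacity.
0.5351 bits

For a binary symmetric channel (BSC) with error probability p:
Capacity C = 1 - H(p) bits per symbol

where H(p) = -p log₂(p) - (1-p) log₂(1-p) is the binary entropy function.

H(0.0987) = 0.4649 bits
C = 1 - 0.4649 = 0.5351 bits per symbol

This means we can reliably transmit up to 0.5351 bits of information per channel use.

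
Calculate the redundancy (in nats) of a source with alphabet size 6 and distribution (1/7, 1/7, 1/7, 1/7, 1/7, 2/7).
0.0439 nats

Redundancy measures how far a source is from maximum entropy:
R = H_max - H(X)

Maximum entropy for 6 symbols: H_max = log_e(6) = 1.7918 nats
Actual entropy: H(X) = 1.7479 nats
Redundancy: R = 1.7918 - 1.7479 = 0.0439 nats

This redundancy represents potential for compression: the source could be compressed by 0.0439 nats per symbol.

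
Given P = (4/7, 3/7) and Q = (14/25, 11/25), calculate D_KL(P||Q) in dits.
0.0001 dits

KL divergence: D_KL(P||Q) = Σ p(x) log(p(x)/q(x))

Computing term by term:
  x=0: 4/7 × log_10[(4/7)/(14/25)] = 4/7 × 0.0088 = 0.0050
  x=1: 3/7 × log_10[(3/7)/(11/25)] = 3/7 × -0.0114 = -0.0049

D_KL(P||Q) = 0.0001 dits

Note: KL divergence is always non-negative and equals 0 iff P = Q.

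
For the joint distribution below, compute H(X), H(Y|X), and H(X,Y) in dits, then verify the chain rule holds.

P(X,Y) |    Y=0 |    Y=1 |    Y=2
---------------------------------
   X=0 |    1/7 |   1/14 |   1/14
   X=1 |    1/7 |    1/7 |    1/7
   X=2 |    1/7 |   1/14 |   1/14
H(X,Y) = 0.9311, H(X) = 0.4686, H(Y|X) = 0.4625 (all in dits)

Chain rule: H(X,Y) = H(X) + H(Y|X)

Left side — joint entropy directly:
H(X,Y) = -Σ p(x,y) log p(x,y) = 0.9311 dits

Right side — compute H(Y|X) from the conditional distributions:
P(X) = (2/7, 3/7, 2/7), so H(X) = 0.4686 dits
H(Y|X) = Σ_x P(X=x) · H(Y|X=x):
  P(Y|X=0) = (1/2, 1/4, 1/4), H(Y|X=0) = 0.4515, weight P(X=0) = 2/7
  P(Y|X=1) = (1/3, 1/3, 1/3), H(Y|X=1) = 0.4771, weight P(X=1) = 3/7
  P(Y|X=2) = (1/2, 1/4, 1/4), H(Y|X=2) = 0.4515, weight P(X=2) = 2/7
H(Y|X) = 0.4625 dits

H(X) + H(Y|X) = 0.4686 + 0.4625 = 0.9311 dits

Both sides equal 0.9311 dits. ✓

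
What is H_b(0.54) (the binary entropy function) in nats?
0.6899 nats

The binary entropy function is:
H(p) = -p log(p) - (1-p) log(1-p)

H(0.54) = -0.54 × log_e(0.54) - 0.46 × log_e(0.46)
H(0.54) = 0.6899 nats

Note: Binary entropy is maximized at p=0.5 (H=1 bit) and minimized at p=0 or p=1 (H=0).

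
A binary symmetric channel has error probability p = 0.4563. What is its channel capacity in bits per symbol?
0.0055 bits

For a binary symmetric channel (BSC) with error probability p:
Capacity C = 1 - H(p) bits per symbol

where H(p) = -p log₂(p) - (1-p) log₂(1-p) is the binary entropy function.

H(0.4563) = 0.9945 bits
C = 1 - 0.9945 = 0.0055 bits per symbol

This means we can reliably transmit up to 0.0055 bits of information per channel use.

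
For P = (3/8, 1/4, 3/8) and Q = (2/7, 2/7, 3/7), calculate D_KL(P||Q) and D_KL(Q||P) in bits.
D_KL(P||Q) = 0.0267, D_KL(Q||P) = 0.0255

KL divergence is not symmetric: D_KL(P||Q) ≠ D_KL(Q||P) in general.

D_KL(P||Q) = 0.0267 bits
D_KL(Q||P) = 0.0255 bits

No, they are not equal!

This asymmetry is why KL divergence is not a true distance metric.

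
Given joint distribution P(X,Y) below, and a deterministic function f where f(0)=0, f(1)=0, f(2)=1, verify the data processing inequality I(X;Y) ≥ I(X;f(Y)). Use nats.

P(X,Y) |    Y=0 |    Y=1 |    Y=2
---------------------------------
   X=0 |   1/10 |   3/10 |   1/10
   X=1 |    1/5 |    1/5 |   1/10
I(X;Y) = 0.0271, I(X;f(Y)) = 0.0000, inequality holds: 0.0271 ≥ 0.0000

Data Processing Inequality: For any Markov chain X → Y → Z, we have I(X;Y) ≥ I(X;Z).

Here Z = f(Y) is a deterministic function of Y, forming X → Y → Z.

Original I(X;Y) = 0.0271 nats

After applying f:
P(X,Z) where Z=f(Y):
- P(X,Z=0) = P(X,Y=0) + P(X,Y=1)
- P(X,Z=1) = P(X,Y=2)

I(X;Z) = I(X;f(Y)) = 0.0000 nats

Verification: 0.0271 ≥ 0.0000 ✓

Information cannot be created by processing; the function f can only lose information about X.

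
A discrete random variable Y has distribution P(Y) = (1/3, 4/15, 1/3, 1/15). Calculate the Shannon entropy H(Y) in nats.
1.2654 nats

Shannon entropy is H(X) = -Σ p(x) log p(x).

For P = (1/3, 4/15, 1/3, 1/15):
H = -1/3 × log_e(1/3) -4/15 × log_e(4/15) -1/3 × log_e(1/3) -1/15 × log_e(1/15)
H = 1.2654 nats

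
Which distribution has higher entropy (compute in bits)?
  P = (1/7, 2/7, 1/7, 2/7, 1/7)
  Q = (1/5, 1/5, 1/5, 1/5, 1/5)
Q

Computing entropies in bits:
H(P) = 2.2359
H(Q) = 2.3219

Distribution Q has higher entropy.

Intuition: The distribution closer to uniform (more spread out) has higher entropy.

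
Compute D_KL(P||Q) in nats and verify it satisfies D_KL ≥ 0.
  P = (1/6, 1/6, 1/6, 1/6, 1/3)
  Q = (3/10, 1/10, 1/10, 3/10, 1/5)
0.1446 nats

KL divergence satisfies the Gibbs inequality: D_KL(P||Q) ≥ 0 for all distributions P, Q.

D_KL(P||Q) = Σ p(x) log(p(x)/q(x))
Term by term:
  x=0: 1/6 × log_e[(1/6)/(3/10)] = -0.0980
  x=1: 1/6 × log_e[(1/6)/(1/10)] = 0.0851
  x=2: 1/6 × log_e[(1/6)/(1/10)] = 0.0851
  x=3: 1/6 × log_e[(1/6)/(3/10)] = -0.0980
  x=4: 1/3 × log_e[(1/3)/(1/5)] = 0.1703
D_KL(P||Q) = 0.1446 nats

D_KL(P||Q) = 0.1446 ≥ 0 ✓

This non-negativity is a fundamental property: relative entropy cannot be negative because it measures how different Q is from P.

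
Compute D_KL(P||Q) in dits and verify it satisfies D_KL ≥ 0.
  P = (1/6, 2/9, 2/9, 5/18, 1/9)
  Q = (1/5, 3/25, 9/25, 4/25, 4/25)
0.0487 dits

KL divergence satisfies the Gibbs inequality: D_KL(P||Q) ≥ 0 for all distributions P, Q.

D_KL(P||Q) = Σ p(x) log(p(x)/q(x))
Term by term:
  x=0: 1/6 × log_10[(1/6)/(1/5)] = -0.0132
  x=1: 2/9 × log_10[(2/9)/(3/25)] = 0.0595
  x=2: 2/9 × log_10[(2/9)/(9/25)] = -0.0466
  x=3: 5/18 × log_10[(5/18)/(4/25)] = 0.0665
  x=4: 1/9 × log_10[(1/9)/(4/25)] = -0.0176
D_KL(P||Q) = 0.0487 dits

D_KL(P||Q) = 0.0487 ≥ 0 ✓

This non-negativity is a fundamental property: relative entropy cannot be negative because it measures how different Q is from P.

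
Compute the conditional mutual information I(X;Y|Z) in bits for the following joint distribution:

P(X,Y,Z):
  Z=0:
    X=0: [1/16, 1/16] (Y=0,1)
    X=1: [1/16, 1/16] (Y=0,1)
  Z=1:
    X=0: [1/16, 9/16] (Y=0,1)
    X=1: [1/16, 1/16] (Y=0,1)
0.0694 bits

Conditional mutual information: I(X;Y|Z) = H(X|Z) + H(Y|Z) - H(X,Y|Z)

H(Z) = 0.8113
H(X,Z) = 1.5488 → H(X|Z) = 0.7375
H(Y,Z) = 1.5488 → H(Y|Z) = 0.7375
H(X,Y,Z) = 2.2169 → H(X,Y|Z) = 1.4056

I(X;Y|Z) = 0.7375 + 0.7375 - 1.4056 = 0.0694 bits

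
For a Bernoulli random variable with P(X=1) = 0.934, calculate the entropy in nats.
0.2432 nats

The binary entropy function is:
H(p) = -p log(p) - (1-p) log(1-p)

H(0.934) = -0.934 × log_e(0.934) - 0.066 × log_e(0.066)
H(0.934) = 0.2432 nats

Note: Binary entropy is maximized at p=0.5 (H=1 bit) and minimized at p=0 or p=1 (H=0).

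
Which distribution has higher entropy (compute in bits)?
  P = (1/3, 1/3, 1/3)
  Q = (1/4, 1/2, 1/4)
P

Computing entropies in bits:
H(P) = 1.5850
H(Q) = 1.5000

Distribution P has higher entropy.

Intuition: The distribution closer to uniform (more spread out) has higher entropy.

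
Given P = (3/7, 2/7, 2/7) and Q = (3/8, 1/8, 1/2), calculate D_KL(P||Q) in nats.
0.1335 nats

KL divergence: D_KL(P||Q) = Σ p(x) log(p(x)/q(x))

Computing term by term:
  x=0: 3/7 × log_e[(3/7)/(3/8)] = 3/7 × 0.1335 = 0.0572
  x=1: 2/7 × log_e[(2/7)/(1/8)] = 2/7 × 0.8267 = 0.2362
  x=2: 2/7 × log_e[(2/7)/(1/2)] = 2/7 × -0.5596 = -0.1599

D_KL(P||Q) = 0.1335 nats

Note: KL divergence is always non-negative and equals 0 iff P = Q.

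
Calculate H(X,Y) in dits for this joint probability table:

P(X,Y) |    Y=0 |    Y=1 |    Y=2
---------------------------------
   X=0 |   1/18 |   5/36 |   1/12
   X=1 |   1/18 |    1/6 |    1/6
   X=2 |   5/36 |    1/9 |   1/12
0.9229 dits

Joint entropy is H(X,Y) = -Σ_{x,y} p(x,y) log p(x,y).

Summing over all non-zero entries:
H(X,Y) = -[1/18·log_10(1/18) + 5/36·log_10(5/36) + 1/12·log_10(1/12) + 1/18·log_10(1/18) + 1/6·log_10(1/6) + 1/6·log_10(1/6) + 5/36·log_10(5/36) + 1/9·log_10(1/9) + 1/12·log_10(1/12)]
H(X,Y) = 0.9229 dits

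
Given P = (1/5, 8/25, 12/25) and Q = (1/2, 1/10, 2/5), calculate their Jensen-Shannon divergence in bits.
0.0942 bits

Jensen-Shannon divergence is:
JSD(P||Q) = 0.5 × D_KL(P||M) + 0.5 × D_KL(Q||M)
where M = 0.5 × (P + Q) is the mixture distribution.

M = 0.5 × (1/5, 8/25, 12/25) + 0.5 × (1/2, 1/10, 2/5) = (7/20, 0.21, 11/25)

D_KL(P||M) = 0.0932 bits
D_KL(Q||M) = 0.0952 bits

JSD(P||Q) = 0.5 × 0.0932 + 0.5 × 0.0952 = 0.0942 bits

Unlike KL divergence, JSD is symmetric and bounded: 0 ≤ JSD ≤ log(2).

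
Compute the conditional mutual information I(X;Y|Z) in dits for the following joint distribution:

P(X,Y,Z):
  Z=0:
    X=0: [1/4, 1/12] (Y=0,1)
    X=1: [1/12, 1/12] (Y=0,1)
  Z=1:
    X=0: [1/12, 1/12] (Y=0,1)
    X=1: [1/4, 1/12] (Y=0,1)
0.0133 dits

Conditional mutual information: I(X;Y|Z) = H(X|Z) + H(Y|Z) - H(X,Y|Z)

H(Z) = 0.3010
H(X,Z) = 0.5775 → H(X|Z) = 0.2764
H(Y,Z) = 0.5775 → H(Y|Z) = 0.2764
H(X,Y,Z) = 0.8406 → H(X,Y|Z) = 0.5396

I(X;Y|Z) = 0.2764 + 0.2764 - 0.5396 = 0.0133 dits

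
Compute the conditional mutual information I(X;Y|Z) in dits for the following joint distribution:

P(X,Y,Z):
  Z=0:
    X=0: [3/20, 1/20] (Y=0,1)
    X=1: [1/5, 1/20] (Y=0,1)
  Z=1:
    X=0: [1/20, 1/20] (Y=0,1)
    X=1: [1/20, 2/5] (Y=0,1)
0.0153 dits

Conditional mutual information: I(X;Y|Z) = H(X|Z) + H(Y|Z) - H(X,Y|Z)

H(Z) = 0.2989
H(X,Z) = 0.5464 → H(X|Z) = 0.2475
H(Y,Z) = 0.5156 → H(Y|Z) = 0.2168
H(X,Y,Z) = 0.7478 → H(X,Y|Z) = 0.4490

I(X;Y|Z) = 0.2475 + 0.2168 - 0.4490 = 0.0153 dits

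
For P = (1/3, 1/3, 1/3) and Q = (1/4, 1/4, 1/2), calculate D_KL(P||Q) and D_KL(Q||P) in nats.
D_KL(P||Q) = 0.0566, D_KL(Q||P) = 0.0589

KL divergence is not symmetric: D_KL(P||Q) ≠ D_KL(Q||P) in general.

D_KL(P||Q) = 0.0566 nats
D_KL(Q||P) = 0.0589 nats

No, they are not equal!

This asymmetry is why KL divergence is not a true distance metric.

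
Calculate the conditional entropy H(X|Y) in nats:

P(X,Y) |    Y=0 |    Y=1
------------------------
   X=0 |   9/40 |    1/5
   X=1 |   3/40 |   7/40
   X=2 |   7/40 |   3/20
1.0545 nats

Using the chain rule: H(X|Y) = H(X,Y) - H(Y)

First, compute H(X,Y) = 1.7464 nats

Marginal P(Y) = (19/40, 21/40)
H(Y) = 0.6919 nats

H(X|Y) = H(X,Y) - H(Y) = 1.7464 - 0.6919 = 1.0545 nats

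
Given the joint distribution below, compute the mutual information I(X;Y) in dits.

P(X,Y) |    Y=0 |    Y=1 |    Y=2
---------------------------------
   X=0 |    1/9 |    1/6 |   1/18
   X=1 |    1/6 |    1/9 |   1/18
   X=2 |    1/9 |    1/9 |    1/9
0.0123 dits

Mutual information: I(X;Y) = H(X) + H(Y) - H(X,Y)

Marginals:
P(X) = (1/3, 1/3, 1/3), H(X) = 0.4771 dits
P(Y) = (7/18, 7/18, 2/9), H(Y) = 0.4642 dits

Joint entropy: H(X,Y) = 0.9290 dits

I(X;Y) = 0.4771 + 0.4642 - 0.9290 = 0.0123 dits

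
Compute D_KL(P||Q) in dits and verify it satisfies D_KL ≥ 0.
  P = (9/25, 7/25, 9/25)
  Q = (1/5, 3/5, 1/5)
0.0911 dits

KL divergence satisfies the Gibbs inequality: D_KL(P||Q) ≥ 0 for all distributions P, Q.

D_KL(P||Q) = Σ p(x) log(p(x)/q(x))
Term by term:
  x=0: 9/25 × log_10[(9/25)/(1/5)] = 0.0919
  x=1: 7/25 × log_10[(7/25)/(3/5)] = -0.0927
  x=2: 9/25 × log_10[(9/25)/(1/5)] = 0.0919
D_KL(P||Q) = 0.0911 dits

D_KL(P||Q) = 0.0911 ≥ 0 ✓

This non-negativity is a fundamental property: relative entropy cannot be negative because it measures how different Q is from P.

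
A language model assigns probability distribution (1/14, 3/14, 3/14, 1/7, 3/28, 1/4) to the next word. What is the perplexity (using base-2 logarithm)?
5.5432

Perplexity is 2^H (or exp(H) for natural log).

First, H = -Σ p log p = 2.4707 bits
Perplexity = 2^2.4707 = 5.5432

Interpretation: The model's uncertainty is equivalent to choosing uniformly among 5.5 options.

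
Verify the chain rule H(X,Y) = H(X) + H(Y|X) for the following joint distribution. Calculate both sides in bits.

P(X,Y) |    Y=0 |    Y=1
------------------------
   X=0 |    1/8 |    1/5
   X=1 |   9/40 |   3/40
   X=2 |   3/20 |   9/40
H(X,Y) = 2.4986, H(X) = 1.5787, H(Y|X) = 0.9199 (all in bits)

Chain rule: H(X,Y) = H(X) + H(Y|X)

Left side — joint entropy directly:
H(X,Y) = -Σ p(x,y) log p(x,y) = 2.4986 bits

Right side — compute H(Y|X) from the conditional distributions:
P(X) = (13/40, 3/10, 3/8), so H(X) = 1.5787 bits
H(Y|X) = Σ_x P(X=x) · H(Y|X=x):
  P(Y|X=0) = (5/13, 8/13), H(Y|X=0) = 0.9612, weight P(X=0) = 13/40
  P(Y|X=1) = (3/4, 1/4), H(Y|X=1) = 0.8113, weight P(X=1) = 3/10
  P(Y|X=2) = (2/5, 3/5), H(Y|X=2) = 0.9710, weight P(X=2) = 3/8
H(Y|X) = 0.9199 bits

H(X) + H(Y|X) = 1.5787 + 0.9199 = 2.4986 bits

Both sides equal 2.4986 bits. ✓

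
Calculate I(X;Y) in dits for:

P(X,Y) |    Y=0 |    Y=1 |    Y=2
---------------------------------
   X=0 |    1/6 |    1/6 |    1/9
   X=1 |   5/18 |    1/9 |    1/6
0.0083 dits

Mutual information: I(X;Y) = H(X) + H(Y) - H(X,Y)

Marginals:
P(X) = (4/9, 5/9), H(X) = 0.2983 dits
P(Y) = (4/9, 5/18, 5/18), H(Y) = 0.4656 dits

Joint entropy: H(X,Y) = 0.7557 dits

I(X;Y) = 0.2983 + 0.4656 - 0.7557 = 0.0083 dits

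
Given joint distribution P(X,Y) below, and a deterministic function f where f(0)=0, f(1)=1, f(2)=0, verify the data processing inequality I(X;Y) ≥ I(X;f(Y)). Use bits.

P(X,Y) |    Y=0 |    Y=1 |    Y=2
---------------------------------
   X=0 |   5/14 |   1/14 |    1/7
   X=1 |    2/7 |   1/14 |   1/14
I(X;Y) = 0.0085, I(X;f(Y)) = 0.0025, inequality holds: 0.0085 ≥ 0.0025

Data Processing Inequality: For any Markov chain X → Y → Z, we have I(X;Y) ≥ I(X;Z).

Here Z = f(Y) is a deterministic function of Y, forming X → Y → Z.

Original I(X;Y) = 0.0085 bits

After applying f:
P(X,Z) where Z=f(Y):
- P(X,Z=0) = P(X,Y=0) + P(X,Y=2)
- P(X,Z=1) = P(X,Y=1)

I(X;Z) = I(X;f(Y)) = 0.0025 bits

Verification: 0.0085 ≥ 0.0025 ✓

Information cannot be created by processing; the function f can only lose information about X.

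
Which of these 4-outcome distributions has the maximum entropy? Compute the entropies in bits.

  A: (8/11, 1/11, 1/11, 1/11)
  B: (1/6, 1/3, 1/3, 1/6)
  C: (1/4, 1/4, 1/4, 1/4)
C

For a discrete distribution over n outcomes, entropy is maximized by the uniform distribution.

Computing entropies:
H(A) = 1.2776 bits
H(B) = 1.9183 bits
H(C) = 2.0000 bits

The uniform distribution (where all probabilities equal 1/4) achieves the maximum entropy of log_2(4) = 2.0000 bits.

Distribution C has the highest entropy.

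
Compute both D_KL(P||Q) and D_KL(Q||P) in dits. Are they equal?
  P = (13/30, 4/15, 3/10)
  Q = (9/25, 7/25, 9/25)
D_KL(P||Q) = 0.0055, D_KL(Q||P) = 0.0055

KL divergence is not symmetric: D_KL(P||Q) ≠ D_KL(Q||P) in general.

D_KL(P||Q) = 0.0055 dits
D_KL(Q||P) = 0.0055 dits

In this case they happen to be equal (to 4 decimal places).

This asymmetry is why KL divergence is not a true distance metric.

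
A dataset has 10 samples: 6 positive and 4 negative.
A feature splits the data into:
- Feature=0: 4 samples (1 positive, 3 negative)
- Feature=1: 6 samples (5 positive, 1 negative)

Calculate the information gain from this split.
0.2564 bits

Information Gain = H(Y) - H(Y|Feature)

Before split:
P(positive) = 6/10 = 0.6000
H(Y) = 0.9710 bits

After split:
Feature=0: H = 0.8113 bits (weight = 4/10)
Feature=1: H = 0.6500 bits (weight = 6/10)
H(Y|Feature) = (4/10)×0.8113 + (6/10)×0.6500 = 0.7145 bits

Information Gain = 0.9710 - 0.7145 = 0.2564 bits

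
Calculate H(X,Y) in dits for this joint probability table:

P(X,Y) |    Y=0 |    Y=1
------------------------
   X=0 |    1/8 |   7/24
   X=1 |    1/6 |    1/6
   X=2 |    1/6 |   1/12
0.7480 dits

Joint entropy is H(X,Y) = -Σ_{x,y} p(x,y) log p(x,y).

Summing over all non-zero entries:
H(X,Y) = -[1/8·log_10(1/8) + 7/24·log_10(7/24) + 1/6·log_10(1/6) + 1/6·log_10(1/6) + 1/6·log_10(1/6) + 1/12·log_10(1/12)]
H(X,Y) = 0.7480 dits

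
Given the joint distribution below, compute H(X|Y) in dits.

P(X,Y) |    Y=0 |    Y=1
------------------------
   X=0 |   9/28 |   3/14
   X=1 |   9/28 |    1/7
0.2979 dits

Using the chain rule: H(X|Y) = H(X,Y) - H(Y)

First, compute H(X,Y) = 0.5810 dits

Marginal P(Y) = (9/14, 5/14)
H(Y) = 0.2831 dits

H(X|Y) = H(X,Y) - H(Y) = 0.5810 - 0.2831 = 0.2979 dits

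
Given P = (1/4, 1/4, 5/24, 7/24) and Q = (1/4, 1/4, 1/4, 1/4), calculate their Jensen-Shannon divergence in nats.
0.0018 nats

Jensen-Shannon divergence is:
JSD(P||Q) = 0.5 × D_KL(P||M) + 0.5 × D_KL(Q||M)
where M = 0.5 × (P + Q) is the mixture distribution.

M = 0.5 × (1/4, 1/4, 5/24, 7/24) + 0.5 × (1/4, 1/4, 1/4, 1/4) = (1/4, 1/4, 0.229167, 0.270833)

D_KL(P||M) = 0.0018 nats
D_KL(Q||M) = 0.0017 nats

JSD(P||Q) = 0.5 × 0.0018 + 0.5 × 0.0017 = 0.0018 nats

Unlike KL divergence, JSD is symmetric and bounded: 0 ≤ JSD ≤ log(2).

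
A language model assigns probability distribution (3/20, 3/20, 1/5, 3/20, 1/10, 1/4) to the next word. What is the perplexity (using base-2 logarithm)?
5.7686

Perplexity is 2^H (or exp(H) for natural log).

First, H = -Σ p log p = 2.5282 bits
Perplexity = 2^2.5282 = 5.7686

Interpretation: The model's uncertainty is equivalent to choosing uniformly among 5.8 options.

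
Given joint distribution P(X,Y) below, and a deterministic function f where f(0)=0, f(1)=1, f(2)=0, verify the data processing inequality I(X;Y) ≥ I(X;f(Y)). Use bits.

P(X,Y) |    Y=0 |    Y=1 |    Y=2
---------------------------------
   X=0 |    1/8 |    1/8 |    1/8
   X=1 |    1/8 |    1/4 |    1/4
I(X;Y) = 0.0157, I(X;f(Y)) = 0.0032, inequality holds: 0.0157 ≥ 0.0032

Data Processing Inequality: For any Markov chain X → Y → Z, we have I(X;Y) ≥ I(X;Z).

Here Z = f(Y) is a deterministic function of Y, forming X → Y → Z.

Original I(X;Y) = 0.0157 bits

After applying f:
P(X,Z) where Z=f(Y):
- P(X,Z=0) = P(X,Y=0) + P(X,Y=2)
- P(X,Z=1) = P(X,Y=1)

I(X;Z) = I(X;f(Y)) = 0.0032 bits

Verification: 0.0157 ≥ 0.0032 ✓

Information cannot be created by processing; the function f can only lose information about X.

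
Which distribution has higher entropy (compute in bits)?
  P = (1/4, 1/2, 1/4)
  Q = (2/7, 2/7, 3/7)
Q

Computing entropies in bits:
H(P) = 1.5000
H(Q) = 1.5567

Distribution Q has higher entropy.

Intuition: The distribution closer to uniform (more spread out) has higher entropy.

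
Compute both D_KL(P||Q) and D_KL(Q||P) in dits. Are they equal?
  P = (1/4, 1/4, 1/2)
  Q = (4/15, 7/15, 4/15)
D_KL(P||Q) = 0.0617, D_KL(Q||P) = 0.0612

KL divergence is not symmetric: D_KL(P||Q) ≠ D_KL(Q||P) in general.

D_KL(P||Q) = 0.0617 dits
D_KL(Q||P) = 0.0612 dits

No, they are not equal!

This asymmetry is why KL divergence is not a true distance metric.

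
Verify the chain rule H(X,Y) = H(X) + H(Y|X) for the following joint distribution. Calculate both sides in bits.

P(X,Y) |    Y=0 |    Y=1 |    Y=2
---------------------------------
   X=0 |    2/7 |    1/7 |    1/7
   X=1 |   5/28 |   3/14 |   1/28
H(X,Y) = 2.4102, H(X) = 0.9852, H(Y|X) = 1.4250 (all in bits)

Chain rule: H(X,Y) = H(X) + H(Y|X)

Left side — joint entropy directly:
H(X,Y) = -Σ p(x,y) log p(x,y) = 2.4102 bits

Right side — compute H(Y|X) from the conditional distributions:
P(X) = (4/7, 3/7), so H(X) = 0.9852 bits
H(Y|X) = Σ_x P(X=x) · H(Y|X=x):
  P(Y|X=0) = (1/2, 1/4, 1/4), H(Y|X=0) = 1.5000, weight P(X=0) = 4/7
  P(Y|X=1) = (5/12, 1/2, 1/12), H(Y|X=1) = 1.3250, weight P(X=1) = 3/7
H(Y|X) = 1.4250 bits

H(X) + H(Y|X) = 0.9852 + 1.4250 = 2.4102 bits

Both sides equal 2.4102 bits. ✓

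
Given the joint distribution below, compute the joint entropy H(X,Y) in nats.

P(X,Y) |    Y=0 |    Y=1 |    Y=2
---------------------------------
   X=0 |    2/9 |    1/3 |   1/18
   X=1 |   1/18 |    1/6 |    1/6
1.6188 nats

Joint entropy is H(X,Y) = -Σ_{x,y} p(x,y) log p(x,y).

Summing over all non-zero entries:
H(X,Y) = -[2/9·log_e(2/9) + 1/3·log_e(1/3) + 1/18·log_e(1/18) + 1/18·log_e(1/18) + 1/6·log_e(1/6) + 1/6·log_e(1/6)]
H(X,Y) = 1.6188 nats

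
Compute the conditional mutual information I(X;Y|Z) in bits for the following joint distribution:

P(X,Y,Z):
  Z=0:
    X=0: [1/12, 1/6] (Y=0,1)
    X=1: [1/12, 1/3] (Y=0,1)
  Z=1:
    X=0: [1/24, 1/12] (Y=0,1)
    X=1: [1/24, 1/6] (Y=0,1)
0.0157 bits

Conditional mutual information: I(X;Y|Z) = H(X|Z) + H(Y|Z) - H(X,Y|Z)

H(Z) = 0.9183
H(X,Z) = 1.8727 → H(X|Z) = 0.9544
H(Y,Z) = 1.7296 → H(Y|Z) = 0.8113
H(X,Y,Z) = 2.6683 → H(X,Y|Z) = 1.7500

I(X;Y|Z) = 0.9544 + 0.8113 - 1.7500 = 0.0157 bits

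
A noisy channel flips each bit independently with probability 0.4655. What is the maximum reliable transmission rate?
0.0034 bits

For a binary symmetric channel (BSC) with error probability p:
Capacity C = 1 - H(p) bits per symbol

where H(p) = -p log₂(p) - (1-p) log₂(1-p) is the binary entropy function.

H(0.4655) = 0.9966 bits
C = 1 - 0.9966 = 0.0034 bits per symbol

This means we can reliably transmit up to 0.0034 bits of information per channel use.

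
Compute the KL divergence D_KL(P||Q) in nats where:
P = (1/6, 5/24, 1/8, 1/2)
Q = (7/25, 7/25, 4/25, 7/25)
0.1110 nats

KL divergence: D_KL(P||Q) = Σ p(x) log(p(x)/q(x))

Computing term by term:
  x=0: 1/6 × log_e[(1/6)/(7/25)] = 1/6 × -0.5188 = -0.0865
  x=1: 5/24 × log_e[(5/24)/(7/25)] = 5/24 × -0.2957 = -0.0616
  x=2: 1/8 × log_e[(1/8)/(4/25)] = 1/8 × -0.2469 = -0.0309
  x=3: 1/2 × log_e[(1/2)/(7/25)] = 1/2 × 0.5798 = 0.2899

D_KL(P||Q) = 0.1110 nats

Note: KL divergence is always non-negative and equals 0 iff P = Q.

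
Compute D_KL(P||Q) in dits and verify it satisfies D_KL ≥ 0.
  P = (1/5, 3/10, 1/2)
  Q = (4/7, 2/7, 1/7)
0.1872 dits

KL divergence satisfies the Gibbs inequality: D_KL(P||Q) ≥ 0 for all distributions P, Q.

D_KL(P||Q) = Σ p(x) log(p(x)/q(x))
Term by term:
  x=0: 1/5 × log_10[(1/5)/(4/7)] = -0.0912
  x=1: 3/10 × log_10[(3/10)/(2/7)] = 0.0064
  x=2: 1/2 × log_10[(1/2)/(1/7)] = 0.2720
D_KL(P||Q) = 0.1872 dits

D_KL(P||Q) = 0.1872 ≥ 0 ✓

This non-negativity is a fundamental property: relative entropy cannot be negative because it measures how different Q is from P.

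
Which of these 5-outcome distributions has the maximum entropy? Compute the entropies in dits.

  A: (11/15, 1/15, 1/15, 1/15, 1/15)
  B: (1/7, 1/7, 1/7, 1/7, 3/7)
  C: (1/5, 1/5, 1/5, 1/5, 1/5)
C

For a discrete distribution over n outcomes, entropy is maximized by the uniform distribution.

Computing entropies:
H(A) = 0.4124 dits
H(B) = 0.6406 dits
H(C) = 0.6990 dits

The uniform distribution (where all probabilities equal 1/5) achieves the maximum entropy of log_10(5) = 0.6990 dits.

Distribution C has the highest entropy.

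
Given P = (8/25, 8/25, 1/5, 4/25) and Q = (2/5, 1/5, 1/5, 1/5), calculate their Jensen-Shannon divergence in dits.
0.0045 dits

Jensen-Shannon divergence is:
JSD(P||Q) = 0.5 × D_KL(P||M) + 0.5 × D_KL(Q||M)
where M = 0.5 × (P + Q) is the mixture distribution.

M = 0.5 × (8/25, 8/25, 1/5, 4/25) + 0.5 × (2/5, 1/5, 1/5, 1/5) = (9/25, 0.26, 1/5, 0.18)

D_KL(P||M) = 0.0043 dits
D_KL(Q||M) = 0.0047 dits

JSD(P||Q) = 0.5 × 0.0043 + 0.5 × 0.0047 = 0.0045 dits

Unlike KL divergence, JSD is symmetric and bounded: 0 ≤ JSD ≤ log(2).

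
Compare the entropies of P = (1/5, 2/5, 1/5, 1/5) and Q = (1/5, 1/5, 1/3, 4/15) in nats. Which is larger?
Q

Computing entropies in nats:
H(P) = 1.3322
H(Q) = 1.3624

Distribution Q has higher entropy.

Intuition: The distribution closer to uniform (more spread out) has higher entropy.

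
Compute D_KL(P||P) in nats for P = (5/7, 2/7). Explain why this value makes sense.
0.0000 nats

KL divergence satisfies the Gibbs inequality: D_KL(P||Q) ≥ 0 for all distributions P, Q.

D_KL(P||Q) = Σ p(x) log(p(x)/q(x))
Each term is p(x) × log_e(p(x)/p(x)) = p(x) × log_e(1) = 0, so the sum is 0.
D_KL(P||Q) = 0.0000 nats

When P = Q, the KL divergence is exactly 0, as there is no 'divergence' between identical distributions.

This non-negativity is a fundamental property: relative entropy cannot be negative because it measures how different Q is from P.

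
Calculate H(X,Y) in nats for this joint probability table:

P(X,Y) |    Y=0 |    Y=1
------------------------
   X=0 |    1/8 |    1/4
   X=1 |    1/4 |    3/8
1.3209 nats

Joint entropy is H(X,Y) = -Σ_{x,y} p(x,y) log p(x,y).

Summing over all non-zero entries:
H(X,Y) = -[1/8·log_e(1/8) + 1/4·log_e(1/4) + 1/4·log_e(1/4) + 3/8·log_e(3/8)]
H(X,Y) = 1.3209 nats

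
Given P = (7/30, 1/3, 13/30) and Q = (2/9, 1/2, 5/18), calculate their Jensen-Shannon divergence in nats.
0.0170 nats

Jensen-Shannon divergence is:
JSD(P||Q) = 0.5 × D_KL(P||M) + 0.5 × D_KL(Q||M)
where M = 0.5 × (P + Q) is the mixture distribution.

M = 0.5 × (7/30, 1/3, 13/30) + 0.5 × (2/9, 1/2, 5/18) = (0.227778, 5/12, 0.355556)

D_KL(P||M) = 0.0170 nats
D_KL(Q||M) = 0.0171 nats

JSD(P||Q) = 0.5 × 0.0170 + 0.5 × 0.0171 = 0.0170 nats

Unlike KL divergence, JSD is symmetric and bounded: 0 ≤ JSD ≤ log(2).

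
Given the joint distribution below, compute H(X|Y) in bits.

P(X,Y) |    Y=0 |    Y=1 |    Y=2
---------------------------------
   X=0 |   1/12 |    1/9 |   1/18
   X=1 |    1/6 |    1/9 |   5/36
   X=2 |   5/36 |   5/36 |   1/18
1.5235 bits

Using the chain rule: H(X|Y) = H(X,Y) - H(Y)

First, compute H(X,Y) = 3.0840 bits

Marginal P(Y) = (7/18, 13/36, 1/4)
H(Y) = 1.5605 bits

H(X|Y) = H(X,Y) - H(Y) = 3.0840 - 1.5605 = 1.5235 bits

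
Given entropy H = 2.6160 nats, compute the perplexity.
13.6809

Perplexity is e^H (or exp(H) for natural log).

H = 2.6160 nats
Perplexity = e^2.6160 = 13.6809

Interpretation: The model's uncertainty is equivalent to choosing uniformly among 13.7 options.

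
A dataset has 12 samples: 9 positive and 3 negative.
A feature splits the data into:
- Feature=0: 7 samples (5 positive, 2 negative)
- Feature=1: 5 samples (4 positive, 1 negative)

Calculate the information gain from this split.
0.0070 bits

Information Gain = H(Y) - H(Y|Feature)

Before split:
P(positive) = 9/12 = 0.7500
H(Y) = 0.8113 bits

After split:
Feature=0: H = 0.8631 bits (weight = 7/12)
Feature=1: H = 0.7219 bits (weight = 5/12)
H(Y|Feature) = (7/12)×0.8631 + (5/12)×0.7219 = 0.8043 bits

Information Gain = 0.8113 - 0.8043 = 0.0070 bits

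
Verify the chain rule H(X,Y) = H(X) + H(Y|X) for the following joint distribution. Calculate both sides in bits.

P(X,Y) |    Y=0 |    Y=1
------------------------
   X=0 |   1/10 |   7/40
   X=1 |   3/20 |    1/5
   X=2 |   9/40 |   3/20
H(X,Y) = 2.5419, H(X) = 1.5729, H(Y|X) = 0.9690 (all in bits)

Chain rule: H(X,Y) = H(X) + H(Y|X)

Left side — joint entropy directly:
H(X,Y) = -Σ p(x,y) log p(x,y) = 2.5419 bits

Right side — compute H(Y|X) from the conditional distributions:
P(X) = (11/40, 7/20, 3/8), so H(X) = 1.5729 bits
H(Y|X) = Σ_x P(X=x) · H(Y|X=x):
  P(Y|X=0) = (4/11, 7/11), H(Y|X=0) = 0.9457, weight P(X=0) = 11/40
  P(Y|X=1) = (3/7, 4/7), H(Y|X=1) = 0.9852, weight P(X=1) = 7/20
  P(Y|X=2) = (3/5, 2/5), H(Y|X=2) = 0.9710, weight P(X=2) = 3/8
H(Y|X) = 0.9690 bits

H(X) + H(Y|X) = 1.5729 + 0.9690 = 2.5419 bits

Both sides equal 2.5419 bits. ✓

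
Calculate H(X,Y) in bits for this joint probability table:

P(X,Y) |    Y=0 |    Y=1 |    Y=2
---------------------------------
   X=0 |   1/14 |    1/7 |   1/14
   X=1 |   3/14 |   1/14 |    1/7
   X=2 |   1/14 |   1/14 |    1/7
3.0391 bits

Joint entropy is H(X,Y) = -Σ_{x,y} p(x,y) log p(x,y).

Summing over all non-zero entries:
H(X,Y) = -[1/14·log_2(1/14) + 1/7·log_2(1/7) + 1/14·log_2(1/14) + 3/14·log_2(3/14) + 1/14·log_2(1/14) + 1/7·log_2(1/7) + 1/14·log_2(1/14) + 1/14·log_2(1/14) + 1/7·log_2(1/7)]
H(X,Y) = 3.0391 bits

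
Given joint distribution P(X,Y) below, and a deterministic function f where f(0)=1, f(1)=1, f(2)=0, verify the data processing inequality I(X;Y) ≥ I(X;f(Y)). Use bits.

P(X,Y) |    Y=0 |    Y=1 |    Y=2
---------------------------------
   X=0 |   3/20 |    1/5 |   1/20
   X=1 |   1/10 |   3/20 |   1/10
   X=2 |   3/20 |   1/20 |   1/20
I(X;Y) = 0.0721, I(X;f(Y)) = 0.0219, inequality holds: 0.0721 ≥ 0.0219

Data Processing Inequality: For any Markov chain X → Y → Z, we have I(X;Y) ≥ I(X;Z).

Here Z = f(Y) is a deterministic function of Y, forming X → Y → Z.

Original I(X;Y) = 0.0721 bits

After applying f:
P(X,Z) where Z=f(Y):
- P(X,Z=0) = P(X,Y=2)
- P(X,Z=1) = P(X,Y=0) + P(X,Y=1)

I(X;Z) = I(X;f(Y)) = 0.0219 bits

Verification: 0.0721 ≥ 0.0219 ✓

Information cannot be created by processing; the function f can only lose information about X.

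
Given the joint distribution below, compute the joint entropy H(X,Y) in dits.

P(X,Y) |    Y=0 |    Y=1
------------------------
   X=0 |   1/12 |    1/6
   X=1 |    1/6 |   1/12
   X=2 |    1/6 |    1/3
0.7280 dits

Joint entropy is H(X,Y) = -Σ_{x,y} p(x,y) log p(x,y).

Summing over all non-zero entries:
H(X,Y) = -[1/12·log_10(1/12) + 1/6·log_10(1/6) + 1/6·log_10(1/6) + 1/12·log_10(1/12) + 1/6·log_10(1/6) + 1/3·log_10(1/3)]
H(X,Y) = 0.7280 dits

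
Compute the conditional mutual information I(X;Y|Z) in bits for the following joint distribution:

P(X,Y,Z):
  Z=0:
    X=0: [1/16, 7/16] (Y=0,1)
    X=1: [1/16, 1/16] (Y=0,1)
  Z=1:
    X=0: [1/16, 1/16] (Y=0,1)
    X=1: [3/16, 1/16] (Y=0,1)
0.0710 bits

Conditional mutual information: I(X;Y|Z) = H(X|Z) + H(Y|Z) - H(X,Y|Z)

H(Z) = 0.9544
H(X,Z) = 1.7500 → H(X|Z) = 0.7956
H(Y,Z) = 1.7500 → H(Y|Z) = 0.7956
H(X,Y,Z) = 2.4746 → H(X,Y|Z) = 1.5202

I(X;Y|Z) = 0.7956 + 0.7956 - 1.5202 = 0.0710 bits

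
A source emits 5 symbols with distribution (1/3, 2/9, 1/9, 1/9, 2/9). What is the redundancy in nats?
0.0865 nats

Redundancy measures how far a source is from maximum entropy:
R = H_max - H(X)

Maximum entropy for 5 symbols: H_max = log_e(5) = 1.6094 nats
Actual entropy: H(X) = 1.5230 nats
Redundancy: R = 1.6094 - 1.5230 = 0.0865 nats

This redundancy represents potential for compression: the source could be compressed by 0.0865 nats per symbol.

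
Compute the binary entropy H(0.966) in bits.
0.2141 bits

The binary entropy function is:
H(p) = -p log(p) - (1-p) log(1-p)

H(0.966) = -0.966 × log_2(0.966) - 0.034 × log_2(0.034)
H(0.966) = 0.2141 bits

Note: Binary entropy is maximized at p=0.5 (H=1 bit) and minimized at p=0 or p=1 (H=0).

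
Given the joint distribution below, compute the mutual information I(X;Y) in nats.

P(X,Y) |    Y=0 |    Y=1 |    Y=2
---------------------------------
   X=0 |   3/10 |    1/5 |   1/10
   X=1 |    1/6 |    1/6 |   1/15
0.0041 nats

Mutual information: I(X;Y) = H(X) + H(Y) - H(X,Y)

Marginals:
P(X) = (3/5, 2/5), H(X) = 0.6730 nats
P(Y) = (7/15, 11/30, 1/6), H(Y) = 1.0222 nats

Joint entropy: H(X,Y) = 1.6911 nats

I(X;Y) = 0.6730 + 1.0222 - 1.6911 = 0.0041 nats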